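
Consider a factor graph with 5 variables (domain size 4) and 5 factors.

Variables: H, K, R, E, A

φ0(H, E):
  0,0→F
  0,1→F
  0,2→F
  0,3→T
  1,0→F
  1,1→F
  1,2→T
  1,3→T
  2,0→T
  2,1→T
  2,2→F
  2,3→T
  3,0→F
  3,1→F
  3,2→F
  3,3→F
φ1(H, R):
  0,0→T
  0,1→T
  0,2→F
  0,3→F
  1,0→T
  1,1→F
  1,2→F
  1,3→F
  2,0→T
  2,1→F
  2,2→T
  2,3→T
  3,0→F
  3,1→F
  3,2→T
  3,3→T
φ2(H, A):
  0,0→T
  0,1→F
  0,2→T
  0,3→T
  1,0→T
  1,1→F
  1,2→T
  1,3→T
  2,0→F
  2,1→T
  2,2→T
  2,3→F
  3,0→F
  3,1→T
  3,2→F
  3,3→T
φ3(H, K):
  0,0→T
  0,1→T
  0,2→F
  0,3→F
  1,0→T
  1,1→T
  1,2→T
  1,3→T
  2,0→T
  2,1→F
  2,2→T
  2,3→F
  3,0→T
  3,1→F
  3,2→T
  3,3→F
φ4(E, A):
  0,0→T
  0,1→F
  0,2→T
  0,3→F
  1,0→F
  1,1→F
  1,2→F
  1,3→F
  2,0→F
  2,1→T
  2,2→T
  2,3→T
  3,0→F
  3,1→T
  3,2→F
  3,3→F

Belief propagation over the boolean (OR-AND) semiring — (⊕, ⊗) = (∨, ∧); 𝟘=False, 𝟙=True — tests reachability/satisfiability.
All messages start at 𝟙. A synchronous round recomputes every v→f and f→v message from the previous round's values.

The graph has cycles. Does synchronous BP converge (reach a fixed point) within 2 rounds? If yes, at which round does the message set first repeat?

init: all messages = 𝟙 over 4 values
r1 m[φ0→H] = [T, T, T, F]
r1 m[φ0→E] = [T, T, T, T]
r1 m[φ1→H] = [T, T, T, T]
r1 m[φ1→R] = [T, T, T, T]
r1 m[φ2→H] = [T, T, T, T]
r1 m[φ2→A] = [T, T, T, T]
r1 m[φ3→H] = [T, T, T, T]
r1 m[φ3→K] = [T, T, T, T]
r1 m[φ4→E] = [T, F, T, T]
r1 m[φ4→A] = [T, T, T, T]
r1 m[H→φ0] = [T, T, T, T]
r1 m[H→φ1] = [T, T, T, T]
r1 m[H→φ2] = [T, T, T, T]
r1 m[H→φ3] = [T, T, T, T]
r1 m[K→φ3] = [T, T, T, T]
r1 m[R→φ1] = [T, T, T, T]
r1 m[E→φ0] = [T, T, T, T]
r1 m[E→φ4] = [T, T, T, T]
r1 m[A→φ2] = [T, T, T, T]
r1 m[A→φ4] = [T, T, T, T]
r2 m[φ0→H] = [T, T, T, F]
r2 m[φ0→E] = [T, T, T, T]
r2 m[φ1→H] = [T, T, T, T]
r2 m[φ1→R] = [T, T, T, T]
r2 m[φ2→H] = [T, T, T, T]
r2 m[φ2→A] = [T, T, T, T]
r2 m[φ3→H] = [T, T, T, T]
r2 m[φ3→K] = [T, T, T, T]
r2 m[φ4→E] = [T, F, T, T]
r2 m[φ4→A] = [T, T, T, T]
r2 m[H→φ0] = [T, T, T, T]
r2 m[H→φ1] = [T, T, T, F]
r2 m[H→φ2] = [T, T, T, F]
r2 m[H→φ3] = [T, T, T, F]
r2 m[K→φ3] = [T, T, T, T]
r2 m[R→φ1] = [T, T, T, T]
r2 m[E→φ0] = [T, F, T, T]
r2 m[E→φ4] = [T, T, T, T]
r2 m[A→φ2] = [T, T, T, T]
r2 m[A→φ4] = [T, T, T, T]
no fixed point within 2 rounds

NOT CONVERGED within 2 rounds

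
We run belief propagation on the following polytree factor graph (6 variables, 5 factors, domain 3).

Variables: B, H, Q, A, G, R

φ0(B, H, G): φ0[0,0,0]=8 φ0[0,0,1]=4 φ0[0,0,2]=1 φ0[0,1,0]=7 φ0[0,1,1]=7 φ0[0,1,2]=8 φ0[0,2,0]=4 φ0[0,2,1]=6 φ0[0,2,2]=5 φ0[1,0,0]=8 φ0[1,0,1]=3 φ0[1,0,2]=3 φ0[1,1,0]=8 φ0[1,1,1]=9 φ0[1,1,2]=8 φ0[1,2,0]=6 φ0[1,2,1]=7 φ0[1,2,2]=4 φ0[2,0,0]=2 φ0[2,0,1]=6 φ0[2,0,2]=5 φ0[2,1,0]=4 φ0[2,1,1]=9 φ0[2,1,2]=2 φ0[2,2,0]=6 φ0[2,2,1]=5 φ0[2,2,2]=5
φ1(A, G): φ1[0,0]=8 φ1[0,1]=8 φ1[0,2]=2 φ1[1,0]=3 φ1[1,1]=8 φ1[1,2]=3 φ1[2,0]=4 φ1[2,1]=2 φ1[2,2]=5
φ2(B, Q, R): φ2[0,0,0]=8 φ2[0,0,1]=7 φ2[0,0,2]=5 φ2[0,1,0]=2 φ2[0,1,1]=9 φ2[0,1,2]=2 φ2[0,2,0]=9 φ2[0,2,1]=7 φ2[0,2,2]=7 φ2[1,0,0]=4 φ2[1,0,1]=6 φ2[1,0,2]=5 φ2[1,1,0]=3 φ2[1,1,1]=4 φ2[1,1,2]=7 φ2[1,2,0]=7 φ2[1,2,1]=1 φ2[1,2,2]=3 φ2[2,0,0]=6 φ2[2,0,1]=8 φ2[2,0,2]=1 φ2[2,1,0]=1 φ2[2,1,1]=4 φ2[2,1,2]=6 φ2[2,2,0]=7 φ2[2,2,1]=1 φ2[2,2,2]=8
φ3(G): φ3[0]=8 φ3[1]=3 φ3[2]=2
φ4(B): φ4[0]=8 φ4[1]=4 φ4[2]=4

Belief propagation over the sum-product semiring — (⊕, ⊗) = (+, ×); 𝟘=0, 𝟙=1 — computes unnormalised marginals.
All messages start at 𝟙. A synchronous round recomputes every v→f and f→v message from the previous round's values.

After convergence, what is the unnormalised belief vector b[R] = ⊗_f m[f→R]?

b[R] = [905312, 957976, 793096]

init: all messages = 𝟙 over 3 values
r1 m[φ0→B] = [50, 56, 44]
r1 m[φ0→H] = [40, 62, 48]
r1 m[φ0→G] = [53, 56, 41]
r1 m[φ1→A] = [18, 14, 11]
r1 m[φ1→G] = [15, 18, 10]
r1 m[φ2→B] = [56, 40, 42]
r1 m[φ2→Q] = [50, 38, 50]
r1 m[φ2→R] = [47, 47, 44]
r1 m[φ3→G] = [8, 3, 2]
r1 m[φ4→B] = [8, 4, 4]
r1 m[B→φ0] = [1, 1, 1]
r1 m[B→φ2] = [1, 1, 1]
r1 m[B→φ4] = [1, 1, 1]
r1 m[H→φ0] = [1, 1, 1]
r1 m[Q→φ2] = [1, 1, 1]
r1 m[A→φ1] = [1, 1, 1]
r1 m[G→φ0] = [1, 1, 1]
r1 m[G→φ1] = [1, 1, 1]
r1 m[G→φ3] = [1, 1, 1]
r1 m[R→φ2] = [1, 1, 1]
r2 m[φ0→B] = [50, 56, 44]
r2 m[φ0→H] = [40, 62, 48]
r2 m[φ0→G] = [53, 56, 41]
r2 m[φ1→A] = [18, 14, 11]
r2 m[φ1→G] = [15, 18, 10]
r2 m[φ2→B] = [56, 40, 42]
r2 m[φ2→Q] = [50, 38, 50]
r2 m[φ2→R] = [47, 47, 44]
r2 m[φ3→G] = [8, 3, 2]
r2 m[φ4→B] = [8, 4, 4]
r2 m[B→φ0] = [448, 160, 168]
r2 m[B→φ2] = [400, 224, 176]
r2 m[B→φ4] = [2800, 2240, 1848]
r2 m[H→φ0] = [1, 1, 1]
r2 m[Q→φ2] = [1, 1, 1]
r2 m[A→φ1] = [1, 1, 1]
r2 m[G→φ0] = [120, 54, 20]
r2 m[G→φ1] = [424, 168, 82]
r2 m[G→φ3] = [795, 1008, 410]
r2 m[R→φ2] = [1, 1, 1]
r3 m[φ0→B] = [3478, 3966, 2760]
r3 m[φ0→H] = [836480, 1043312, 776592]
r3 m[φ0→G] = [14048, 14016, 10688]
r3 m[φ1→A] = [4900, 2862, 2442]
r3 m[φ1→G] = [15, 18, 10]
r3 m[φ2→B] = [56, 40, 42]
r3 m[φ2→Q] = [14000, 10272, 14480]
r3 m[φ2→R] = [13200, 13952, 11600]
r3 m[φ3→G] = [8, 3, 2]
r3 m[φ4→B] = [8, 4, 4]
r3 m[B→φ0] = [448, 160, 168]
r3 m[B→φ2] = [400, 224, 176]
r3 m[B→φ4] = [2800, 2240, 1848]
r3 m[H→φ0] = [1, 1, 1]
r3 m[Q→φ2] = [1, 1, 1]
r3 m[A→φ1] = [1, 1, 1]
r3 m[G→φ0] = [120, 54, 20]
r3 m[G→φ1] = [424, 168, 82]
r3 m[G→φ3] = [795, 1008, 410]
r3 m[R→φ2] = [1, 1, 1]
r4 m[φ0→B] = [3478, 3966, 2760]
r4 m[φ0→H] = [836480, 1043312, 776592]
r4 m[φ0→G] = [14048, 14016, 10688]
r4 m[φ1→A] = [4900, 2862, 2442]
r4 m[φ1→G] = [15, 18, 10]
r4 m[φ2→B] = [56, 40, 42]
r4 m[φ2→Q] = [14000, 10272, 14480]
r4 m[φ2→R] = [13200, 13952, 11600]
r4 m[φ3→G] = [8, 3, 2]
r4 m[φ4→B] = [8, 4, 4]
r4 m[B→φ0] = [448, 160, 168]
r4 m[B→φ2] = [27824, 15864, 11040]
r4 m[B→φ4] = [194768, 158640, 115920]
r4 m[H→φ0] = [1, 1, 1]
r4 m[Q→φ2] = [1, 1, 1]
r4 m[A→φ1] = [1, 1, 1]
r4 m[G→φ0] = [120, 54, 20]
r4 m[G→φ1] = [112384, 42048, 21376]
r4 m[G→φ3] = [210720, 252288, 106880]
r4 m[R→φ2] = [1, 1, 1]
r5 m[φ0→B] = [3478, 3966, 2760]
r5 m[φ0→H] = [836480, 1043312, 776592]
r5 m[φ0→G] = [14048, 14016, 10688]
r5 m[φ1→A] = [1278208, 737664, 640512]
r5 m[φ1→G] = [15, 18, 10]
r5 m[φ2→B] = [56, 40, 42]
r5 m[φ2→Q] = [960040, 705248, 991096]
r5 m[φ2→R] = [905312, 957976, 793096]
r5 m[φ3→G] = [8, 3, 2]
r5 m[φ4→B] = [8, 4, 4]
r5 m[B→φ0] = [448, 160, 168]
r5 m[B→φ2] = [27824, 15864, 11040]
r5 m[B→φ4] = [194768, 158640, 115920]
r5 m[H→φ0] = [1, 1, 1]
r5 m[Q→φ2] = [1, 1, 1]
r5 m[A→φ1] = [1, 1, 1]
r5 m[G→φ0] = [120, 54, 20]
r5 m[G→φ1] = [112384, 42048, 21376]
r5 m[G→φ3] = [210720, 252288, 106880]
r5 m[R→φ2] = [1, 1, 1]
r6 m[φ0→B] = [3478, 3966, 2760]
r6 m[φ0→H] = [836480, 1043312, 776592]
r6 m[φ0→G] = [14048, 14016, 10688]
r6 m[φ1→A] = [1278208, 737664, 640512]
r6 m[φ1→G] = [15, 18, 10]
r6 m[φ2→B] = [56, 40, 42]
r6 m[φ2→Q] = [960040, 705248, 991096]
r6 m[φ2→R] = [905312, 957976, 793096]
r6 m[φ3→G] = [8, 3, 2]
r6 m[φ4→B] = [8, 4, 4]
r6 m[B→φ0] = [448, 160, 168]
r6 m[B→φ2] = [27824, 15864, 11040]
r6 m[B→φ4] = [194768, 158640, 115920]
r6 m[H→φ0] = [1, 1, 1]
r6 m[Q→φ2] = [1, 1, 1]
r6 m[A→φ1] = [1, 1, 1]
r6 m[G→φ0] = [120, 54, 20]
r6 m[G→φ1] = [112384, 42048, 21376]
r6 m[G→φ3] = [210720, 252288, 106880]
r6 m[R→φ2] = [1, 1, 1]
fixed point reached at round 6
b[R] = ⊗ incoming = [905312, 957976, 793096]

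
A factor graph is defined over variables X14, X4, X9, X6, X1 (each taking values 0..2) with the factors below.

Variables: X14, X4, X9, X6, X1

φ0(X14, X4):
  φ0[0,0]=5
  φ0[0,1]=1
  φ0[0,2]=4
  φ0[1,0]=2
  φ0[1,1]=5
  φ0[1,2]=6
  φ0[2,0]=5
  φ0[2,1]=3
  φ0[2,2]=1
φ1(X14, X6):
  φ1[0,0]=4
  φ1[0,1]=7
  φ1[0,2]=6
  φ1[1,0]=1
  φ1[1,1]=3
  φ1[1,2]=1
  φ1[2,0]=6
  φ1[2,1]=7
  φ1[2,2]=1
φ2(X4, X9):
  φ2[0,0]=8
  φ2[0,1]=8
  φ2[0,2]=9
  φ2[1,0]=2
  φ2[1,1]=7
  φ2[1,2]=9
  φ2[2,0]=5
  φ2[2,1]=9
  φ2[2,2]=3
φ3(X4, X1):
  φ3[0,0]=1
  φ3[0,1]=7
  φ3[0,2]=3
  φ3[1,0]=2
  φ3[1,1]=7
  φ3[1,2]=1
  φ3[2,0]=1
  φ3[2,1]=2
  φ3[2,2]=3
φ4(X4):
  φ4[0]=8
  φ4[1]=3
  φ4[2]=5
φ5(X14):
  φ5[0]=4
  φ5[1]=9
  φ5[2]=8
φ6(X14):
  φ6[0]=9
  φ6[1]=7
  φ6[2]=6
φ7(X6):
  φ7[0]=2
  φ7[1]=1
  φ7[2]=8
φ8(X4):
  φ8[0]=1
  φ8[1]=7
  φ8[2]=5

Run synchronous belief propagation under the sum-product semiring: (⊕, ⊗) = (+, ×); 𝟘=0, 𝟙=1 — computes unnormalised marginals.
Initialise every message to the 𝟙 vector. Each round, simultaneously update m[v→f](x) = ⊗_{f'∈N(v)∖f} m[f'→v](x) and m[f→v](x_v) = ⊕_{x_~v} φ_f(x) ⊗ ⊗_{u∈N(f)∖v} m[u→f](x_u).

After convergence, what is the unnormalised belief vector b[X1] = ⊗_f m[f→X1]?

b[X1] = [18136206, 67355046, 35034228]

init: all messages = 𝟙 over 3 values
r1 m[φ0→X14] = [10, 13, 9]
r1 m[φ0→X4] = [12, 9, 11]
r1 m[φ1→X14] = [17, 5, 14]
r1 m[φ1→X6] = [11, 17, 8]
r1 m[φ2→X4] = [25, 18, 17]
r1 m[φ2→X9] = [15, 24, 21]
r1 m[φ3→X4] = [11, 10, 6]
r1 m[φ3→X1] = [4, 16, 7]
r1 m[φ4→X4] = [8, 3, 5]
r1 m[φ5→X14] = [4, 9, 8]
r1 m[φ6→X14] = [9, 7, 6]
r1 m[φ7→X6] = [2, 1, 8]
r1 m[φ8→X4] = [1, 7, 5]
r1 m[X14→φ0] = [1, 1, 1]
r1 m[X14→φ1] = [1, 1, 1]
r1 m[X14→φ5] = [1, 1, 1]
r1 m[X14→φ6] = [1, 1, 1]
r1 m[X4→φ0] = [1, 1, 1]
r1 m[X4→φ2] = [1, 1, 1]
r1 m[X4→φ3] = [1, 1, 1]
r1 m[X4→φ4] = [1, 1, 1]
r1 m[X4→φ8] = [1, 1, 1]
r1 m[X9→φ2] = [1, 1, 1]
r1 m[X6→φ1] = [1, 1, 1]
r1 m[X6→φ7] = [1, 1, 1]
r1 m[X1→φ3] = [1, 1, 1]
r2 m[φ0→X14] = [10, 13, 9]
r2 m[φ0→X4] = [12, 9, 11]
r2 m[φ1→X14] = [17, 5, 14]
r2 m[φ1→X6] = [11, 17, 8]
r2 m[φ2→X4] = [25, 18, 17]
r2 m[φ2→X9] = [15, 24, 21]
r2 m[φ3→X4] = [11, 10, 6]
r2 m[φ3→X1] = [4, 16, 7]
r2 m[φ4→X4] = [8, 3, 5]
r2 m[φ5→X14] = [4, 9, 8]
r2 m[φ6→X14] = [9, 7, 6]
r2 m[φ7→X6] = [2, 1, 8]
r2 m[φ8→X4] = [1, 7, 5]
r2 m[X14→φ0] = [612, 315, 672]
r2 m[X14→φ1] = [360, 819, 432]
r2 m[X14→φ5] = [1530, 455, 756]
r2 m[X14→φ6] = [680, 585, 1008]
r2 m[X4→φ0] = [2200, 3780, 2550]
r2 m[X4→φ2] = [1056, 1890, 1650]
r2 m[X4→φ3] = [2400, 3402, 4675]
r2 m[X4→φ4] = [3300, 11340, 5610]
r2 m[X4→φ8] = [26400, 4860, 5610]
r2 m[X9→φ2] = [1, 1, 1]
r2 m[X6→φ1] = [2, 1, 8]
r2 m[X6→φ7] = [11, 17, 8]
r2 m[X1→φ3] = [1, 1, 1]
r3 m[φ0→X14] = [24980, 38600, 24890]
r3 m[φ0→X4] = [7050, 4203, 5010]
r3 m[φ1→X14] = [63, 13, 27]
r3 m[φ1→X6] = [4851, 8001, 3411]
r3 m[φ2→X4] = [25, 18, 17]
r3 m[φ2→X9] = [20478, 36528, 31464]
r3 m[φ3→X4] = [11, 10, 6]
r3 m[φ3→X1] = [13879, 49964, 24627]
r3 m[φ4→X4] = [8, 3, 5]
r3 m[φ5→X14] = [4, 9, 8]
r3 m[φ6→X14] = [9, 7, 6]
r3 m[φ7→X6] = [2, 1, 8]
r3 m[φ8→X4] = [1, 7, 5]
r3 m[X14→φ0] = [612, 315, 672]
r3 m[X14→φ1] = [360, 819, 432]
r3 m[X14→φ5] = [1530, 455, 756]
r3 m[X14→φ6] = [680, 585, 1008]
r3 m[X4→φ0] = [2200, 3780, 2550]
r3 m[X4→φ2] = [1056, 1890, 1650]
r3 m[X4→φ3] = [2400, 3402, 4675]
r3 m[X4→φ4] = [3300, 11340, 5610]
r3 m[X4→φ8] = [26400, 4860, 5610]
r3 m[X9→φ2] = [1, 1, 1]
r3 m[X6→φ1] = [2, 1, 8]
r3 m[X6→φ7] = [11, 17, 8]
r3 m[X1→φ3] = [1, 1, 1]
r4 m[φ0→X14] = [24980, 38600, 24890]
r4 m[φ0→X4] = [7050, 4203, 5010]
r4 m[φ1→X14] = [63, 13, 27]
r4 m[φ1→X6] = [4851, 8001, 3411]
r4 m[φ2→X4] = [25, 18, 17]
r4 m[φ2→X9] = [20478, 36528, 31464]
r4 m[φ3→X4] = [11, 10, 6]
r4 m[φ3→X1] = [13879, 49964, 24627]
r4 m[φ4→X4] = [8, 3, 5]
r4 m[φ5→X14] = [4, 9, 8]
r4 m[φ6→X14] = [9, 7, 6]
r4 m[φ7→X6] = [2, 1, 8]
r4 m[φ8→X4] = [1, 7, 5]
r4 m[X14→φ0] = [2268, 819, 1296]
r4 m[X14→φ1] = [899280, 2431800, 1194720]
r4 m[X14→φ5] = [14163660, 3512600, 4032180]
r4 m[X14→φ6] = [6294960, 4516200, 5376240]
r4 m[X4→φ0] = [2200, 3780, 2550]
r4 m[X4→φ2] = [620400, 882630, 751500]
r4 m[X4→φ3] = [1410000, 1588734, 2129250]
r4 m[X4→φ4] = [1938750, 5295780, 2555100]
r4 m[X4→φ8] = [15510000, 2269620, 2555100]
r4 m[X9→φ2] = [1, 1, 1]
r4 m[X6→φ1] = [2, 1, 8]
r4 m[X6→φ7] = [4851, 8001, 3411]
r4 m[X1→φ3] = [1, 1, 1]
r5 m[φ0→X14] = [24980, 38600, 24890]
r5 m[φ0→X4] = [19458, 10251, 15282]
r5 m[φ1→X14] = [63, 13, 27]
r5 m[φ1→X6] = [13197240, 21953400, 9022200]
r5 m[φ2→X4] = [25, 18, 17]
r5 m[φ2→X9] = [10485960, 17905110, 15781770]
r5 m[φ3→X4] = [11, 10, 6]
r5 m[φ3→X1] = [6716718, 25249638, 12206484]
r5 m[φ4→X4] = [8, 3, 5]
r5 m[φ5→X14] = [4, 9, 8]
r5 m[φ6→X14] = [9, 7, 6]
r5 m[φ7→X6] = [2, 1, 8]
r5 m[φ8→X4] = [1, 7, 5]
r5 m[X14→φ0] = [2268, 819, 1296]
r5 m[X14→φ1] = [899280, 2431800, 1194720]
r5 m[X14→φ5] = [14163660, 3512600, 4032180]
r5 m[X14→φ6] = [6294960, 4516200, 5376240]
r5 m[X4→φ0] = [2200, 3780, 2550]
r5 m[X4→φ2] = [620400, 882630, 751500]
r5 m[X4→φ3] = [1410000, 1588734, 2129250]
r5 m[X4→φ4] = [1938750, 5295780, 2555100]
r5 m[X4→φ8] = [15510000, 2269620, 2555100]
r5 m[X9→φ2] = [1, 1, 1]
r5 m[X6→φ1] = [2, 1, 8]
r5 m[X6→φ7] = [4851, 8001, 3411]
r5 m[X1→φ3] = [1, 1, 1]
r6 m[φ0→X14] = [24980, 38600, 24890]
r6 m[φ0→X4] = [19458, 10251, 15282]
r6 m[φ1→X14] = [63, 13, 27]
r6 m[φ1→X6] = [13197240, 21953400, 9022200]
r6 m[φ2→X4] = [25, 18, 17]
r6 m[φ2→X9] = [10485960, 17905110, 15781770]
r6 m[φ3→X4] = [11, 10, 6]
r6 m[φ3→X1] = [6716718, 25249638, 12206484]
r6 m[φ4→X4] = [8, 3, 5]
r6 m[φ5→X14] = [4, 9, 8]
r6 m[φ6→X14] = [9, 7, 6]
r6 m[φ7→X6] = [2, 1, 8]
r6 m[φ8→X4] = [1, 7, 5]
r6 m[X14→φ0] = [2268, 819, 1296]
r6 m[X14→φ1] = [899280, 2431800, 1194720]
r6 m[X14→φ5] = [14163660, 3512600, 4032180]
r6 m[X14→φ6] = [6294960, 4516200, 5376240]
r6 m[X4→φ0] = [2200, 3780, 2550]
r6 m[X4→φ2] = [1712304, 2152710, 2292300]
r6 m[X4→φ3] = [3891600, 3874878, 6494850]
r6 m[X4→φ4] = [5350950, 12916260, 7793820]
r6 m[X4→φ8] = [42807600, 5535540, 7793820]
r6 m[X9→φ2] = [1, 1, 1]
r6 m[X6→φ1] = [2, 1, 8]
r6 m[X6→φ7] = [13197240, 21953400, 9022200]
r6 m[X1→φ3] = [1, 1, 1]
r7 m[φ0→X14] = [24980, 38600, 24890]
r7 m[φ0→X4] = [19458, 10251, 15282]
r7 m[φ1→X14] = [63, 13, 27]
r7 m[φ1→X6] = [13197240, 21953400, 9022200]
r7 m[φ2→X4] = [25, 18, 17]
r7 m[φ2→X9] = [29465352, 49398102, 41662026]
r7 m[φ3→X4] = [11, 10, 6]
r7 m[φ3→X1] = [18136206, 67355046, 35034228]
r7 m[φ4→X4] = [8, 3, 5]
r7 m[φ5→X14] = [4, 9, 8]
r7 m[φ6→X14] = [9, 7, 6]
r7 m[φ7→X6] = [2, 1, 8]
r7 m[φ8→X4] = [1, 7, 5]
r7 m[X14→φ0] = [2268, 819, 1296]
r7 m[X14→φ1] = [899280, 2431800, 1194720]
r7 m[X14→φ5] = [14163660, 3512600, 4032180]
r7 m[X14→φ6] = [6294960, 4516200, 5376240]
r7 m[X4→φ0] = [2200, 3780, 2550]
r7 m[X4→φ2] = [1712304, 2152710, 2292300]
r7 m[X4→φ3] = [3891600, 3874878, 6494850]
r7 m[X4→φ4] = [5350950, 12916260, 7793820]
r7 m[X4→φ8] = [42807600, 5535540, 7793820]
r7 m[X9→φ2] = [1, 1, 1]
r7 m[X6→φ1] = [2, 1, 8]
r7 m[X6→φ7] = [13197240, 21953400, 9022200]
r7 m[X1→φ3] = [1, 1, 1]
r8 m[φ0→X14] = [24980, 38600, 24890]
r8 m[φ0→X4] = [19458, 10251, 15282]
r8 m[φ1→X14] = [63, 13, 27]
r8 m[φ1→X6] = [13197240, 21953400, 9022200]
r8 m[φ2→X4] = [25, 18, 17]
r8 m[φ2→X9] = [29465352, 49398102, 41662026]
r8 m[φ3→X4] = [11, 10, 6]
r8 m[φ3→X1] = [18136206, 67355046, 35034228]
r8 m[φ4→X4] = [8, 3, 5]
r8 m[φ5→X14] = [4, 9, 8]
r8 m[φ6→X14] = [9, 7, 6]
r8 m[φ7→X6] = [2, 1, 8]
r8 m[φ8→X4] = [1, 7, 5]
r8 m[X14→φ0] = [2268, 819, 1296]
r8 m[X14→φ1] = [899280, 2431800, 1194720]
r8 m[X14→φ5] = [14163660, 3512600, 4032180]
r8 m[X14→φ6] = [6294960, 4516200, 5376240]
r8 m[X4→φ0] = [2200, 3780, 2550]
r8 m[X4→φ2] = [1712304, 2152710, 2292300]
r8 m[X4→φ3] = [3891600, 3874878, 6494850]
r8 m[X4→φ4] = [5350950, 12916260, 7793820]
r8 m[X4→φ8] = [42807600, 5535540, 7793820]
r8 m[X9→φ2] = [1, 1, 1]
r8 m[X6→φ1] = [2, 1, 8]
r8 m[X6→φ7] = [13197240, 21953400, 9022200]
r8 m[X1→φ3] = [1, 1, 1]
fixed point reached at round 8
b[X1] = ⊗ incoming = [18136206, 67355046, 35034228]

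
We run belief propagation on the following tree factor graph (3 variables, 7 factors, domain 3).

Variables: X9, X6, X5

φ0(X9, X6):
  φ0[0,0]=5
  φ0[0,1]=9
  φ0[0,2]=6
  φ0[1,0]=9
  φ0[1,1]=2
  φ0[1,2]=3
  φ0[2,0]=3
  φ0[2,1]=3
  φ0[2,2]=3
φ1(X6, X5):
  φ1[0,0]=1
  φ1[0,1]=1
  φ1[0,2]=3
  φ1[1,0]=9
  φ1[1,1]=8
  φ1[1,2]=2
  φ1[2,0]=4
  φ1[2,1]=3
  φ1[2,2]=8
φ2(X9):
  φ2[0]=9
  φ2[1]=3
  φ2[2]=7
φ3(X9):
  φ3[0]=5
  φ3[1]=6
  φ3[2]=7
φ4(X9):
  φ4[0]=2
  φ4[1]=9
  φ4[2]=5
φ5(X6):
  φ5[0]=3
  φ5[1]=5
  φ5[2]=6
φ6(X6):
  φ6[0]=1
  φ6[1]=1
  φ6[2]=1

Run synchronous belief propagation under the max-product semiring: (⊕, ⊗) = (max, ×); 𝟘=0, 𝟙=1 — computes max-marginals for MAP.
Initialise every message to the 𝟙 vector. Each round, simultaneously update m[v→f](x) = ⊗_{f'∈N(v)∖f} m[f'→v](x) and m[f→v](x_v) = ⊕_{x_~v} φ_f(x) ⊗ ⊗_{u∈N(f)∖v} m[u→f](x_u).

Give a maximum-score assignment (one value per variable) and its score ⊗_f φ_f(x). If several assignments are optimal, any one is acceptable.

init: all messages = 𝟙 over 3 values
r1 m[φ0→X9] = [9, 9, 3]
r1 m[φ0→X6] = [9, 9, 6]
r1 m[φ1→X6] = [3, 9, 8]
r1 m[φ1→X5] = [9, 8, 8]
r1 m[φ2→X9] = [9, 3, 7]
r1 m[φ3→X9] = [5, 6, 7]
r1 m[φ4→X9] = [2, 9, 5]
r1 m[φ5→X6] = [3, 5, 6]
r1 m[φ6→X6] = [1, 1, 1]
r1 m[X9→φ0] = [1, 1, 1]
r1 m[X9→φ2] = [1, 1, 1]
r1 m[X9→φ3] = [1, 1, 1]
r1 m[X9→φ4] = [1, 1, 1]
r1 m[X6→φ0] = [1, 1, 1]
r1 m[X6→φ1] = [1, 1, 1]
r1 m[X6→φ5] = [1, 1, 1]
r1 m[X6→φ6] = [1, 1, 1]
r1 m[X5→φ1] = [1, 1, 1]
r2 m[φ0→X9] = [9, 9, 3]
r2 m[φ0→X6] = [9, 9, 6]
r2 m[φ1→X6] = [3, 9, 8]
r2 m[φ1→X5] = [9, 8, 8]
r2 m[φ2→X9] = [9, 3, 7]
r2 m[φ3→X9] = [5, 6, 7]
r2 m[φ4→X9] = [2, 9, 5]
r2 m[φ5→X6] = [3, 5, 6]
r2 m[φ6→X6] = [1, 1, 1]
r2 m[X9→φ0] = [90, 162, 245]
r2 m[X9→φ2] = [90, 486, 105]
r2 m[X9→φ3] = [162, 243, 105]
r2 m[X9→φ4] = [405, 162, 147]
r2 m[X6→φ0] = [9, 45, 48]
r2 m[X6→φ1] = [27, 45, 36]
r2 m[X6→φ5] = [27, 81, 48]
r2 m[X6→φ6] = [81, 405, 288]
r2 m[X5→φ1] = [1, 1, 1]
r3 m[φ0→X9] = [405, 144, 144]
r3 m[φ0→X6] = [1458, 810, 735]
r3 m[φ1→X6] = [3, 9, 8]
r3 m[φ1→X5] = [405, 360, 288]
r3 m[φ2→X9] = [9, 3, 7]
r3 m[φ3→X9] = [5, 6, 7]
r3 m[φ4→X9] = [2, 9, 5]
r3 m[φ5→X6] = [3, 5, 6]
r3 m[φ6→X6] = [1, 1, 1]
r3 m[X9→φ0] = [90, 162, 245]
r3 m[X9→φ2] = [90, 486, 105]
r3 m[X9→φ3] = [162, 243, 105]
r3 m[X9→φ4] = [405, 162, 147]
r3 m[X6→φ0] = [9, 45, 48]
r3 m[X6→φ1] = [27, 45, 36]
r3 m[X6→φ5] = [27, 81, 48]
r3 m[X6→φ6] = [81, 405, 288]
r3 m[X5→φ1] = [1, 1, 1]
r4 m[φ0→X9] = [405, 144, 144]
r4 m[φ0→X6] = [1458, 810, 735]
r4 m[φ1→X6] = [3, 9, 8]
r4 m[φ1→X5] = [405, 360, 288]
r4 m[φ2→X9] = [9, 3, 7]
r4 m[φ3→X9] = [5, 6, 7]
r4 m[φ4→X9] = [2, 9, 5]
r4 m[φ5→X6] = [3, 5, 6]
r4 m[φ6→X6] = [1, 1, 1]
r4 m[X9→φ0] = [90, 162, 245]
r4 m[X9→φ2] = [4050, 7776, 5040]
r4 m[X9→φ3] = [7290, 3888, 5040]
r4 m[X9→φ4] = [18225, 2592, 7056]
r4 m[X6→φ0] = [9, 45, 48]
r4 m[X6→φ1] = [4374, 4050, 4410]
r4 m[X6→φ5] = [4374, 7290, 5880]
r4 m[X6→φ6] = [13122, 36450, 35280]
r4 m[X5→φ1] = [1, 1, 1]
r5 m[φ0→X9] = [405, 144, 144]
r5 m[φ0→X6] = [1458, 810, 735]
r5 m[φ1→X6] = [3, 9, 8]
r5 m[φ1→X5] = [36450, 32400, 35280]
r5 m[φ2→X9] = [9, 3, 7]
r5 m[φ3→X9] = [5, 6, 7]
r5 m[φ4→X9] = [2, 9, 5]
r5 m[φ5→X6] = [3, 5, 6]
r5 m[φ6→X6] = [1, 1, 1]
r5 m[X9→φ0] = [90, 162, 245]
r5 m[X9→φ2] = [4050, 7776, 5040]
r5 m[X9→φ3] = [7290, 3888, 5040]
r5 m[X9→φ4] = [18225, 2592, 7056]
r5 m[X6→φ0] = [9, 45, 48]
r5 m[X6→φ1] = [4374, 4050, 4410]
r5 m[X6→φ5] = [4374, 7290, 5880]
r5 m[X6→φ6] = [13122, 36450, 35280]
r5 m[X5→φ1] = [1, 1, 1]
r6 m[φ0→X9] = [405, 144, 144]
r6 m[φ0→X6] = [1458, 810, 735]
r6 m[φ1→X6] = [3, 9, 8]
r6 m[φ1→X5] = [36450, 32400, 35280]
r6 m[φ2→X9] = [9, 3, 7]
r6 m[φ3→X9] = [5, 6, 7]
r6 m[φ4→X9] = [2, 9, 5]
r6 m[φ5→X6] = [3, 5, 6]
r6 m[φ6→X6] = [1, 1, 1]
r6 m[X9→φ0] = [90, 162, 245]
r6 m[X9→φ2] = [4050, 7776, 5040]
r6 m[X9→φ3] = [7290, 3888, 5040]
r6 m[X9→φ4] = [18225, 2592, 7056]
r6 m[X6→φ0] = [9, 45, 48]
r6 m[X6→φ1] = [4374, 4050, 4410]
r6 m[X6→φ5] = [4374, 7290, 5880]
r6 m[X6→φ6] = [13122, 36450, 35280]
r6 m[X5→φ1] = [1, 1, 1]
fixed point reached at round 6
traceback from X9: (X9=0, X6=1, X5=0), score=36450

assignment: (X9=0, X6=1, X5=0); score = 36450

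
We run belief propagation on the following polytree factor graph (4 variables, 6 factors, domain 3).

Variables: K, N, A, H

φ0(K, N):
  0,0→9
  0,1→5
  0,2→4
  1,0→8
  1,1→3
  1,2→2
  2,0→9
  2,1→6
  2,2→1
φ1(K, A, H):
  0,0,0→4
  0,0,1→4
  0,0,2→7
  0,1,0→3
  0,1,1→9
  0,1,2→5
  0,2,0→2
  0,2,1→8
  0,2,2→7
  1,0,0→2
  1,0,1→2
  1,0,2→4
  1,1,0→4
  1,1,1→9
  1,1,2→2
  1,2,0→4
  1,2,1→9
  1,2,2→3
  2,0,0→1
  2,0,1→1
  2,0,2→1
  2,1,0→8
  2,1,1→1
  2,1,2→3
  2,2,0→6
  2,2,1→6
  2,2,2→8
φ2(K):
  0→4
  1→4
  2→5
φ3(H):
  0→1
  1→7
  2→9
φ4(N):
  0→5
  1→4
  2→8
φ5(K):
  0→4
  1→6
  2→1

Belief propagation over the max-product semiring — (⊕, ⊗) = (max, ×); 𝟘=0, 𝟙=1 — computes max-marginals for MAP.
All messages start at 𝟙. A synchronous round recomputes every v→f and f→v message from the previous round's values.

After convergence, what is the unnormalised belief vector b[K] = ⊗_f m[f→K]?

b[K] = [45360, 60480, 16200]

init: all messages = 𝟙 over 3 values
r1 m[φ0→K] = [9, 8, 9]
r1 m[φ0→N] = [9, 6, 4]
r1 m[φ1→K] = [9, 9, 8]
r1 m[φ1→A] = [7, 9, 9]
r1 m[φ1→H] = [8, 9, 8]
r1 m[φ2→K] = [4, 4, 5]
r1 m[φ3→H] = [1, 7, 9]
r1 m[φ4→N] = [5, 4, 8]
r1 m[φ5→K] = [4, 6, 1]
r1 m[K→φ0] = [1, 1, 1]
r1 m[K→φ1] = [1, 1, 1]
r1 m[K→φ2] = [1, 1, 1]
r1 m[K→φ5] = [1, 1, 1]
r1 m[N→φ0] = [1, 1, 1]
r1 m[N→φ4] = [1, 1, 1]
r1 m[A→φ1] = [1, 1, 1]
r1 m[H→φ1] = [1, 1, 1]
r1 m[H→φ3] = [1, 1, 1]
r2 m[φ0→K] = [9, 8, 9]
r2 m[φ0→N] = [9, 6, 4]
r2 m[φ1→K] = [9, 9, 8]
r2 m[φ1→A] = [7, 9, 9]
r2 m[φ1→H] = [8, 9, 8]
r2 m[φ2→K] = [4, 4, 5]
r2 m[φ3→H] = [1, 7, 9]
r2 m[φ4→N] = [5, 4, 8]
r2 m[φ5→K] = [4, 6, 1]
r2 m[K→φ0] = [144, 216, 40]
r2 m[K→φ1] = [144, 192, 45]
r2 m[K→φ2] = [324, 432, 72]
r2 m[K→φ5] = [324, 288, 360]
r2 m[N→φ0] = [5, 4, 8]
r2 m[N→φ4] = [9, 6, 4]
r2 m[A→φ1] = [1, 1, 1]
r2 m[H→φ1] = [1, 7, 9]
r2 m[H→φ3] = [8, 9, 8]
r3 m[φ0→K] = [45, 40, 45]
r3 m[φ0→N] = [1728, 720, 576]
r3 m[φ1→K] = [63, 63, 72]
r3 m[φ1→A] = [9072, 12096, 12096]
r3 m[φ1→H] = [768, 1728, 1008]
r3 m[φ2→K] = [4, 4, 5]
r3 m[φ3→H] = [1, 7, 9]
r3 m[φ4→N] = [5, 4, 8]
r3 m[φ5→K] = [4, 6, 1]
r3 m[K→φ0] = [144, 216, 40]
r3 m[K→φ1] = [144, 192, 45]
r3 m[K→φ2] = [324, 432, 72]
r3 m[K→φ5] = [324, 288, 360]
r3 m[N→φ0] = [5, 4, 8]
r3 m[N→φ4] = [9, 6, 4]
r3 m[A→φ1] = [1, 1, 1]
r3 m[H→φ1] = [1, 7, 9]
r3 m[H→φ3] = [8, 9, 8]
r4 m[φ0→K] = [45, 40, 45]
r4 m[φ0→N] = [1728, 720, 576]
r4 m[φ1→K] = [63, 63, 72]
r4 m[φ1→A] = [9072, 12096, 12096]
r4 m[φ1→H] = [768, 1728, 1008]
r4 m[φ2→K] = [4, 4, 5]
r4 m[φ3→H] = [1, 7, 9]
r4 m[φ4→N] = [5, 4, 8]
r4 m[φ5→K] = [4, 6, 1]
r4 m[K→φ0] = [1008, 1512, 360]
r4 m[K→φ1] = [720, 960, 225]
r4 m[K→φ2] = [11340, 15120, 3240]
r4 m[K→φ5] = [11340, 10080, 16200]
r4 m[N→φ0] = [5, 4, 8]
r4 m[N→φ4] = [1728, 720, 576]
r4 m[A→φ1] = [1, 1, 1]
r4 m[H→φ1] = [1, 7, 9]
r4 m[H→φ3] = [768, 1728, 1008]
r5 m[φ0→K] = [45, 40, 45]
r5 m[φ0→N] = [12096, 5040, 4032]
r5 m[φ1→K] = [63, 63, 72]
r5 m[φ1→A] = [45360, 60480, 60480]
r5 m[φ1→H] = [3840, 8640, 5040]
r5 m[φ2→K] = [4, 4, 5]
r5 m[φ3→H] = [1, 7, 9]
r5 m[φ4→N] = [5, 4, 8]
r5 m[φ5→K] = [4, 6, 1]
r5 m[K→φ0] = [1008, 1512, 360]
r5 m[K→φ1] = [720, 960, 225]
r5 m[K→φ2] = [11340, 15120, 3240]
r5 m[K→φ5] = [11340, 10080, 16200]
r5 m[N→φ0] = [5, 4, 8]
r5 m[N→φ4] = [1728, 720, 576]
r5 m[A→φ1] = [1, 1, 1]
r5 m[H→φ1] = [1, 7, 9]
r5 m[H→φ3] = [768, 1728, 1008]
r6 m[φ0→K] = [45, 40, 45]
r6 m[φ0→N] = [12096, 5040, 4032]
r6 m[φ1→K] = [63, 63, 72]
r6 m[φ1→A] = [45360, 60480, 60480]
r6 m[φ1→H] = [3840, 8640, 5040]
r6 m[φ2→K] = [4, 4, 5]
r6 m[φ3→H] = [1, 7, 9]
r6 m[φ4→N] = [5, 4, 8]
r6 m[φ5→K] = [4, 6, 1]
r6 m[K→φ0] = [1008, 1512, 360]
r6 m[K→φ1] = [720, 960, 225]
r6 m[K→φ2] = [11340, 15120, 3240]
r6 m[K→φ5] = [11340, 10080, 16200]
r6 m[N→φ0] = [5, 4, 8]
r6 m[N→φ4] = [12096, 5040, 4032]
r6 m[A→φ1] = [1, 1, 1]
r6 m[H→φ1] = [1, 7, 9]
r6 m[H→φ3] = [3840, 8640, 5040]
r7 m[φ0→K] = [45, 40, 45]
r7 m[φ0→N] = [12096, 5040, 4032]
r7 m[φ1→K] = [63, 63, 72]
r7 m[φ1→A] = [45360, 60480, 60480]
r7 m[φ1→H] = [3840, 8640, 5040]
r7 m[φ2→K] = [4, 4, 5]
r7 m[φ3→H] = [1, 7, 9]
r7 m[φ4→N] = [5, 4, 8]
r7 m[φ5→K] = [4, 6, 1]
r7 m[K→φ0] = [1008, 1512, 360]
r7 m[K→φ1] = [720, 960, 225]
r7 m[K→φ2] = [11340, 15120, 3240]
r7 m[K→φ5] = [11340, 10080, 16200]
r7 m[N→φ0] = [5, 4, 8]
r7 m[N→φ4] = [12096, 5040, 4032]
r7 m[A→φ1] = [1, 1, 1]
r7 m[H→φ1] = [1, 7, 9]
r7 m[H→φ3] = [3840, 8640, 5040]
fixed point reached at round 7
b[K] = ⊗ incoming = [45360, 60480, 16200]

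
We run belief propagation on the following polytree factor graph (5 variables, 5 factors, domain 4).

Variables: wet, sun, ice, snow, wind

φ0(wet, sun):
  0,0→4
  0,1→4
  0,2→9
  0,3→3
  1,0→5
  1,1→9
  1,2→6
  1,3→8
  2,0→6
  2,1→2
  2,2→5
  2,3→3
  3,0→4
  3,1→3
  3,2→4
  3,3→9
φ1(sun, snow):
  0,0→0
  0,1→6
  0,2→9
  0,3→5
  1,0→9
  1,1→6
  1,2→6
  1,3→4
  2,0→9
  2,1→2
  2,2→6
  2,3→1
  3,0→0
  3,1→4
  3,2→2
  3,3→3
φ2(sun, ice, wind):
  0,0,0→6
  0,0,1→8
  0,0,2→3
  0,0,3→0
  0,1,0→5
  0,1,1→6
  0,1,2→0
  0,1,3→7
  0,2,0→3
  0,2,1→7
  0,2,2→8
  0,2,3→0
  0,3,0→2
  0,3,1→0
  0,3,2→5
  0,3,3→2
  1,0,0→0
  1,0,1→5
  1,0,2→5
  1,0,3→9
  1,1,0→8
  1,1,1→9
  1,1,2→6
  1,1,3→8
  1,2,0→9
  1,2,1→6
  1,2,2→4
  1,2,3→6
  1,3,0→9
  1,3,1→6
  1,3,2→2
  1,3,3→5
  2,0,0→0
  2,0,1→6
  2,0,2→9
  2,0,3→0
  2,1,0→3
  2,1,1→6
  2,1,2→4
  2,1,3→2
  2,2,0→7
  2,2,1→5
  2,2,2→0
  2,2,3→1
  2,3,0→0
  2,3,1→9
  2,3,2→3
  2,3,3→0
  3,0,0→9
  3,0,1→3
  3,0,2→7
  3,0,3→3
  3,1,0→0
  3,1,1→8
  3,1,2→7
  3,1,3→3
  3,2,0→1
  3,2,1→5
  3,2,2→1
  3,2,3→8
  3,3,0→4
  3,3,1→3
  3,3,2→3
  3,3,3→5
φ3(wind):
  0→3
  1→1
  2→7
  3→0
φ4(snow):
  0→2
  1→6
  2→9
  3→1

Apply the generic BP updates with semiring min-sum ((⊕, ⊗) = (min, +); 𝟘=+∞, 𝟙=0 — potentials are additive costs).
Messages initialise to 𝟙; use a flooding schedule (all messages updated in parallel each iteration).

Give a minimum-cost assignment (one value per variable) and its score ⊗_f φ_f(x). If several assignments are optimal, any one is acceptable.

assignment: (wet=0, sun=0, ice=0, snow=0, wind=3); score = 6

init: all messages = 𝟙 over 4 values
r1 m[φ0→wet] = [3, 5, 2, 3]
r1 m[φ0→sun] = [4, 2, 4, 3]
r1 m[φ1→sun] = [0, 4, 1, 0]
r1 m[φ1→snow] = [0, 2, 2, 1]
r1 m[φ2→sun] = [0, 0, 0, 0]
r1 m[φ2→ice] = [0, 0, 0, 0]
r1 m[φ2→wind] = [0, 0, 0, 0]
r1 m[φ3→wind] = [3, 1, 7, 0]
r1 m[φ4→snow] = [2, 6, 9, 1]
r1 m[wet→φ0] = [0, 0, 0, 0]
r1 m[sun→φ0] = [0, 0, 0, 0]
r1 m[sun→φ1] = [0, 0, 0, 0]
r1 m[sun→φ2] = [0, 0, 0, 0]
r1 m[ice→φ2] = [0, 0, 0, 0]
r1 m[snow→φ1] = [0, 0, 0, 0]
r1 m[snow→φ4] = [0, 0, 0, 0]
r1 m[wind→φ2] = [0, 0, 0, 0]
r1 m[wind→φ3] = [0, 0, 0, 0]
r2 m[φ0→wet] = [3, 5, 2, 3]
r2 m[φ0→sun] = [4, 2, 4, 3]
r2 m[φ1→sun] = [0, 4, 1, 0]
r2 m[φ1→snow] = [0, 2, 2, 1]
r2 m[φ2→sun] = [0, 0, 0, 0]
r2 m[φ2→ice] = [0, 0, 0, 0]
r2 m[φ2→wind] = [0, 0, 0, 0]
r2 m[φ3→wind] = [3, 1, 7, 0]
r2 m[φ4→snow] = [2, 6, 9, 1]
r2 m[wet→φ0] = [0, 0, 0, 0]
r2 m[sun→φ0] = [0, 4, 1, 0]
r2 m[sun→φ1] = [4, 2, 4, 3]
r2 m[sun→φ2] = [4, 6, 5, 3]
r2 m[ice→φ2] = [0, 0, 0, 0]
r2 m[snow→φ1] = [2, 6, 9, 1]
r2 m[snow→φ4] = [0, 2, 2, 1]
r2 m[wind→φ2] = [3, 1, 7, 0]
r2 m[wind→φ3] = [0, 0, 0, 0]
r3 m[φ0→wet] = [3, 5, 3, 4]
r3 m[φ0→sun] = [4, 2, 4, 3]
r3 m[φ1→sun] = [2, 5, 2, 2]
r3 m[φ1→snow] = [3, 6, 5, 5]
r3 m[φ2→sun] = [0, 3, 0, 3]
r3 m[φ2→ice] = [4, 6, 4, 5]
r3 m[φ2→wind] = [3, 4, 4, 4]
r3 m[φ3→wind] = [3, 1, 7, 0]
r3 m[φ4→snow] = [2, 6, 9, 1]
r3 m[wet→φ0] = [0, 0, 0, 0]
r3 m[sun→φ0] = [0, 4, 1, 0]
r3 m[sun→φ1] = [4, 2, 4, 3]
r3 m[sun→φ2] = [4, 6, 5, 3]
r3 m[ice→φ2] = [0, 0, 0, 0]
r3 m[snow→φ1] = [2, 6, 9, 1]
r3 m[snow→φ4] = [0, 2, 2, 1]
r3 m[wind→φ2] = [3, 1, 7, 0]
r3 m[wind→φ3] = [0, 0, 0, 0]
r4 m[φ0→wet] = [3, 5, 3, 4]
r4 m[φ0→sun] = [4, 2, 4, 3]
r4 m[φ1→sun] = [2, 5, 2, 2]
r4 m[φ1→snow] = [3, 6, 5, 5]
r4 m[φ2→sun] = [0, 3, 0, 3]
r4 m[φ2→ice] = [4, 6, 4, 5]
r4 m[φ2→wind] = [3, 4, 4, 4]
r4 m[φ3→wind] = [3, 1, 7, 0]
r4 m[φ4→snow] = [2, 6, 9, 1]
r4 m[wet→φ0] = [0, 0, 0, 0]
r4 m[sun→φ0] = [2, 8, 2, 5]
r4 m[sun→φ1] = [4, 5, 4, 6]
r4 m[sun→φ2] = [6, 7, 6, 5]
r4 m[ice→φ2] = [0, 0, 0, 0]
r4 m[snow→φ1] = [2, 6, 9, 1]
r4 m[snow→φ4] = [3, 6, 5, 5]
r4 m[wind→φ2] = [3, 1, 7, 0]
r4 m[wind→φ3] = [3, 4, 4, 4]
r5 m[φ0→wet] = [6, 7, 7, 6]
r5 m[φ0→sun] = [4, 2, 4, 3]
r5 m[φ1→sun] = [2, 5, 2, 2]
r5 m[φ1→snow] = [4, 6, 8, 5]
r5 m[φ2→sun] = [0, 3, 0, 3]
r5 m[φ2→ice] = [6, 8, 6, 6]
r5 m[φ2→wind] = [5, 6, 6, 6]
r5 m[φ3→wind] = [3, 1, 7, 0]
r5 m[φ4→snow] = [2, 6, 9, 1]
r5 m[wet→φ0] = [0, 0, 0, 0]
r5 m[sun→φ0] = [2, 8, 2, 5]
r5 m[sun→φ1] = [4, 5, 4, 6]
r5 m[sun→φ2] = [6, 7, 6, 5]
r5 m[ice→φ2] = [0, 0, 0, 0]
r5 m[snow→φ1] = [2, 6, 9, 1]
r5 m[snow→φ4] = [3, 6, 5, 5]
r5 m[wind→φ2] = [3, 1, 7, 0]
r5 m[wind→φ3] = [3, 4, 4, 4]
r6 m[φ0→wet] = [6, 7, 7, 6]
r6 m[φ0→sun] = [4, 2, 4, 3]
r6 m[φ1→sun] = [2, 5, 2, 2]
r6 m[φ1→snow] = [4, 6, 8, 5]
r6 m[φ2→sun] = [0, 3, 0, 3]
r6 m[φ2→ice] = [6, 8, 6, 6]
r6 m[φ2→wind] = [5, 6, 6, 6]
r6 m[φ3→wind] = [3, 1, 7, 0]
r6 m[φ4→snow] = [2, 6, 9, 1]
r6 m[wet→φ0] = [0, 0, 0, 0]
r6 m[sun→φ0] = [2, 8, 2, 5]
r6 m[sun→φ1] = [4, 5, 4, 6]
r6 m[sun→φ2] = [6, 7, 6, 5]
r6 m[ice→φ2] = [0, 0, 0, 0]
r6 m[snow→φ1] = [2, 6, 9, 1]
r6 m[snow→φ4] = [4, 6, 8, 5]
r6 m[wind→φ2] = [3, 1, 7, 0]
r6 m[wind→φ3] = [5, 6, 6, 6]
r7 m[φ0→wet] = [6, 7, 7, 6]
r7 m[φ0→sun] = [4, 2, 4, 3]
r7 m[φ1→sun] = [2, 5, 2, 2]
r7 m[φ1→snow] = [4, 6, 8, 5]
r7 m[φ2→sun] = [0, 3, 0, 3]
r7 m[φ2→ice] = [6, 8, 6, 6]
r7 m[φ2→wind] = [5, 6, 6, 6]
r7 m[φ3→wind] = [3, 1, 7, 0]
r7 m[φ4→snow] = [2, 6, 9, 1]
r7 m[wet→φ0] = [0, 0, 0, 0]
r7 m[sun→φ0] = [2, 8, 2, 5]
r7 m[sun→φ1] = [4, 5, 4, 6]
r7 m[sun→φ2] = [6, 7, 6, 5]
r7 m[ice→φ2] = [0, 0, 0, 0]
r7 m[snow→φ1] = [2, 6, 9, 1]
r7 m[snow→φ4] = [4, 6, 8, 5]
r7 m[wind→φ2] = [3, 1, 7, 0]
r7 m[wind→φ3] = [5, 6, 6, 6]
fixed point reached at round 7
traceback from wet: (wet=0, sun=0, ice=0, snow=0, wind=3), score=6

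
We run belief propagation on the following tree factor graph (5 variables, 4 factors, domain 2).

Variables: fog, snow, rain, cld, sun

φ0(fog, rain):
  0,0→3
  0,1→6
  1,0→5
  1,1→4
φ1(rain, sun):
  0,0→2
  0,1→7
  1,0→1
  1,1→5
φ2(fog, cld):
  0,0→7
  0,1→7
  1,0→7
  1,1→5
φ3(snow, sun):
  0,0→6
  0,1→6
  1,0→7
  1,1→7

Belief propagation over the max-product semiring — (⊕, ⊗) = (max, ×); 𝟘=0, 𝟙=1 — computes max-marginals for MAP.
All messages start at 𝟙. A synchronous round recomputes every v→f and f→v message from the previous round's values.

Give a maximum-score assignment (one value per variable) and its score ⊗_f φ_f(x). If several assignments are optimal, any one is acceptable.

assignment: (fog=1, snow=1, rain=0, cld=0, sun=1); score = 1715

init: all messages = 𝟙 over 2 values
r1 m[φ0→fog] = [6, 5]
r1 m[φ0→rain] = [5, 6]
r1 m[φ1→rain] = [7, 5]
r1 m[φ1→sun] = [2, 7]
r1 m[φ2→fog] = [7, 7]
r1 m[φ2→cld] = [7, 7]
r1 m[φ3→snow] = [6, 7]
r1 m[φ3→sun] = [7, 7]
r1 m[fog→φ0] = [1, 1]
r1 m[fog→φ2] = [1, 1]
r1 m[snow→φ3] = [1, 1]
r1 m[rain→φ0] = [1, 1]
r1 m[rain→φ1] = [1, 1]
r1 m[cld→φ2] = [1, 1]
r1 m[sun→φ1] = [1, 1]
r1 m[sun→φ3] = [1, 1]
r2 m[φ0→fog] = [6, 5]
r2 m[φ0→rain] = [5, 6]
r2 m[φ1→rain] = [7, 5]
r2 m[φ1→sun] = [2, 7]
r2 m[φ2→fog] = [7, 7]
r2 m[φ2→cld] = [7, 7]
r2 m[φ3→snow] = [6, 7]
r2 m[φ3→sun] = [7, 7]
r2 m[fog→φ0] = [7, 7]
r2 m[fog→φ2] = [6, 5]
r2 m[snow→φ3] = [1, 1]
r2 m[rain→φ0] = [7, 5]
r2 m[rain→φ1] = [5, 6]
r2 m[cld→φ2] = [1, 1]
r2 m[sun→φ1] = [7, 7]
r2 m[sun→φ3] = [2, 7]
r3 m[φ0→fog] = [30, 35]
r3 m[φ0→rain] = [35, 42]
r3 m[φ1→rain] = [49, 35]
r3 m[φ1→sun] = [10, 35]
r3 m[φ2→fog] = [7, 7]
r3 m[φ2→cld] = [42, 42]
r3 m[φ3→snow] = [42, 49]
r3 m[φ3→sun] = [7, 7]
r3 m[fog→φ0] = [7, 7]
r3 m[fog→φ2] = [6, 5]
r3 m[snow→φ3] = [1, 1]
r3 m[rain→φ0] = [7, 5]
r3 m[rain→φ1] = [5, 6]
r3 m[cld→φ2] = [1, 1]
r3 m[sun→φ1] = [7, 7]
r3 m[sun→φ3] = [2, 7]
r4 m[φ0→fog] = [30, 35]
r4 m[φ0→rain] = [35, 42]
r4 m[φ1→rain] = [49, 35]
r4 m[φ1→sun] = [10, 35]
r4 m[φ2→fog] = [7, 7]
r4 m[φ2→cld] = [42, 42]
r4 m[φ3→snow] = [42, 49]
r4 m[φ3→sun] = [7, 7]
r4 m[fog→φ0] = [7, 7]
r4 m[fog→φ2] = [30, 35]
r4 m[snow→φ3] = [1, 1]
r4 m[rain→φ0] = [49, 35]
r4 m[rain→φ1] = [35, 42]
r4 m[cld→φ2] = [1, 1]
r4 m[sun→φ1] = [7, 7]
r4 m[sun→φ3] = [10, 35]
r5 m[φ0→fog] = [210, 245]
r5 m[φ0→rain] = [35, 42]
r5 m[φ1→rain] = [49, 35]
r5 m[φ1→sun] = [70, 245]
r5 m[φ2→fog] = [7, 7]
r5 m[φ2→cld] = [245, 210]
r5 m[φ3→snow] = [210, 245]
r5 m[φ3→sun] = [7, 7]
r5 m[fog→φ0] = [7, 7]
r5 m[fog→φ2] = [30, 35]
r5 m[snow→φ3] = [1, 1]
r5 m[rain→φ0] = [49, 35]
r5 m[rain→φ1] = [35, 42]
r5 m[cld→φ2] = [1, 1]
r5 m[sun→φ1] = [7, 7]
r5 m[sun→φ3] = [10, 35]
r6 m[φ0→fog] = [210, 245]
r6 m[φ0→rain] = [35, 42]
r6 m[φ1→rain] = [49, 35]
r6 m[φ1→sun] = [70, 245]
r6 m[φ2→fog] = [7, 7]
r6 m[φ2→cld] = [245, 210]
r6 m[φ3→snow] = [210, 245]
r6 m[φ3→sun] = [7, 7]
r6 m[fog→φ0] = [7, 7]
r6 m[fog→φ2] = [210, 245]
r6 m[snow→φ3] = [1, 1]
r6 m[rain→φ0] = [49, 35]
r6 m[rain→φ1] = [35, 42]
r6 m[cld→φ2] = [1, 1]
r6 m[sun→φ1] = [7, 7]
r6 m[sun→φ3] = [70, 245]
r7 m[φ0→fog] = [210, 245]
r7 m[φ0→rain] = [35, 42]
r7 m[φ1→rain] = [49, 35]
r7 m[φ1→sun] = [70, 245]
r7 m[φ2→fog] = [7, 7]
r7 m[φ2→cld] = [1715, 1470]
r7 m[φ3→snow] = [1470, 1715]
r7 m[φ3→sun] = [7, 7]
r7 m[fog→φ0] = [7, 7]
r7 m[fog→φ2] = [210, 245]
r7 m[snow→φ3] = [1, 1]
r7 m[rain→φ0] = [49, 35]
r7 m[rain→φ1] = [35, 42]
r7 m[cld→φ2] = [1, 1]
r7 m[sun→φ1] = [7, 7]
r7 m[sun→φ3] = [70, 245]
r8 m[φ0→fog] = [210, 245]
r8 m[φ0→rain] = [35, 42]
r8 m[φ1→rain] = [49, 35]
r8 m[φ1→sun] = [70, 245]
r8 m[φ2→fog] = [7, 7]
r8 m[φ2→cld] = [1715, 1470]
r8 m[φ3→snow] = [1470, 1715]
r8 m[φ3→sun] = [7, 7]
r8 m[fog→φ0] = [7, 7]
r8 m[fog→φ2] = [210, 245]
r8 m[snow→φ3] = [1, 1]
r8 m[rain→φ0] = [49, 35]
r8 m[rain→φ1] = [35, 42]
r8 m[cld→φ2] = [1, 1]
r8 m[sun→φ1] = [7, 7]
r8 m[sun→φ3] = [70, 245]
fixed point reached at round 8
traceback from fog: (fog=1, snow=1, rain=0, cld=0, sun=1), score=1715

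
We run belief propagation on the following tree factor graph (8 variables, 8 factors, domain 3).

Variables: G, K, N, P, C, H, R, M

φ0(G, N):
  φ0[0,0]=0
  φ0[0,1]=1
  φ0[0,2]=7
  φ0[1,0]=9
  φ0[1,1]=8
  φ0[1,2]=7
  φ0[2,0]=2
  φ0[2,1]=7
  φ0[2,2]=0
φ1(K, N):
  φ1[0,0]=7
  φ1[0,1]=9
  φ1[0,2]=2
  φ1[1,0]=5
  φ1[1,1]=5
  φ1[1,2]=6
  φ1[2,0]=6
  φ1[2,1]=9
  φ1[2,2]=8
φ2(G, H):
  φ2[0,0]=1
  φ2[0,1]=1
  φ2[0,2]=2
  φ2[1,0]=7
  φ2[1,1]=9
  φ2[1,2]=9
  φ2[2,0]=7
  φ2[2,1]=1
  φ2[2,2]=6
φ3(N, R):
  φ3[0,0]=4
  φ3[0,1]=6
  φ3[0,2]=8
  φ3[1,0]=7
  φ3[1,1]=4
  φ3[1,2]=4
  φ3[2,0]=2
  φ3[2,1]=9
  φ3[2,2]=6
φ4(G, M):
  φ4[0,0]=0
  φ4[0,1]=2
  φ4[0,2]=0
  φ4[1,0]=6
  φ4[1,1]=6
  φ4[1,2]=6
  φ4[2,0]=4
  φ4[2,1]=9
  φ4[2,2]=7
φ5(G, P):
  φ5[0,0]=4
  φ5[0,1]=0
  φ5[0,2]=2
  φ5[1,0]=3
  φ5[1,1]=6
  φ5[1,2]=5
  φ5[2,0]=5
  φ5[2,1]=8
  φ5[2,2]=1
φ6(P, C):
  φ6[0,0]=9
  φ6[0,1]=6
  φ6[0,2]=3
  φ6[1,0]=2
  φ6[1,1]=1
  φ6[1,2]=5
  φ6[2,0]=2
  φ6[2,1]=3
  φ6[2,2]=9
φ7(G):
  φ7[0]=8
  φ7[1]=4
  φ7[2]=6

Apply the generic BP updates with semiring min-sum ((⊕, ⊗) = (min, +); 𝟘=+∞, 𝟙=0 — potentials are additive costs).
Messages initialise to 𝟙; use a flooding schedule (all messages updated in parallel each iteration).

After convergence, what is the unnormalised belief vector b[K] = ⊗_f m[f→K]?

init: all messages = 𝟙 over 3 values
r1 m[φ0→G] = [0, 7, 0]
r1 m[φ0→N] = [0, 1, 0]
r1 m[φ1→K] = [2, 5, 6]
r1 m[φ1→N] = [5, 5, 2]
r1 m[φ2→G] = [1, 7, 1]
r1 m[φ2→H] = [1, 1, 2]
r1 m[φ3→N] = [4, 4, 2]
r1 m[φ3→R] = [2, 4, 4]
r1 m[φ4→G] = [0, 6, 4]
r1 m[φ4→M] = [0, 2, 0]
r1 m[φ5→G] = [0, 3, 1]
r1 m[φ5→P] = [3, 0, 1]
r1 m[φ6→P] = [3, 1, 2]
r1 m[φ6→C] = [2, 1, 3]
r1 m[φ7→G] = [8, 4, 6]
r1 m[G→φ0] = [0, 0, 0]
r1 m[G→φ2] = [0, 0, 0]
r1 m[G→φ4] = [0, 0, 0]
r1 m[G→φ5] = [0, 0, 0]
r1 m[G→φ7] = [0, 0, 0]
r1 m[K→φ1] = [0, 0, 0]
r1 m[N→φ0] = [0, 0, 0]
r1 m[N→φ1] = [0, 0, 0]
r1 m[N→φ3] = [0, 0, 0]
r1 m[P→φ5] = [0, 0, 0]
r1 m[P→φ6] = [0, 0, 0]
r1 m[C→φ6] = [0, 0, 0]
r1 m[H→φ2] = [0, 0, 0]
r1 m[R→φ3] = [0, 0, 0]
r1 m[M→φ4] = [0, 0, 0]
r2 m[φ0→G] = [0, 7, 0]
r2 m[φ0→N] = [0, 1, 0]
r2 m[φ1→K] = [2, 5, 6]
r2 m[φ1→N] = [5, 5, 2]
r2 m[φ2→G] = [1, 7, 1]
r2 m[φ2→H] = [1, 1, 2]
r2 m[φ3→N] = [4, 4, 2]
r2 m[φ3→R] = [2, 4, 4]
r2 m[φ4→G] = [0, 6, 4]
r2 m[φ4→M] = [0, 2, 0]
r2 m[φ5→G] = [0, 3, 1]
r2 m[φ5→P] = [3, 0, 1]
r2 m[φ6→P] = [3, 1, 2]
r2 m[φ6→C] = [2, 1, 3]
r2 m[φ7→G] = [8, 4, 6]
r2 m[G→φ0] = [9, 20, 12]
r2 m[G→φ2] = [8, 20, 11]
r2 m[G→φ4] = [9, 21, 8]
r2 m[G→φ5] = [9, 24, 11]
r2 m[G→φ7] = [1, 23, 6]
r2 m[K→φ1] = [0, 0, 0]
r2 m[N→φ0] = [9, 9, 4]
r2 m[N→φ1] = [4, 5, 2]
r2 m[N→φ3] = [5, 6, 2]
r2 m[P→φ5] = [3, 1, 2]
r2 m[P→φ6] = [3, 0, 1]
r2 m[C→φ6] = [0, 0, 0]
r2 m[H→φ2] = [0, 0, 0]
r2 m[R→φ3] = [0, 0, 0]
r2 m[M→φ4] = [0, 0, 0]
r3 m[φ0→G] = [9, 11, 4]
r3 m[φ0→N] = [9, 10, 12]
r3 m[φ1→K] = [4, 8, 10]
r3 m[φ1→N] = [5, 5, 2]
r3 m[φ2→G] = [1, 7, 1]
r3 m[φ2→H] = [9, 9, 10]
r3 m[φ3→N] = [4, 4, 2]
r3 m[φ3→R] = [4, 10, 8]
r3 m[φ4→G] = [0, 6, 4]
r3 m[φ4→M] = [9, 11, 9]
r3 m[φ5→G] = [1, 6, 3]
r3 m[φ5→P] = [13, 9, 11]
r3 m[φ6→P] = [3, 1, 2]
r3 m[φ6→C] = [2, 1, 5]
r3 m[φ7→G] = [8, 4, 6]
r3 m[G→φ0] = [9, 20, 12]
r3 m[G→φ2] = [8, 20, 11]
r3 m[G→φ4] = [9, 21, 8]
r3 m[G→φ5] = [9, 24, 11]
r3 m[G→φ7] = [1, 23, 6]
r3 m[K→φ1] = [0, 0, 0]
r3 m[N→φ0] = [9, 9, 4]
r3 m[N→φ1] = [4, 5, 2]
r3 m[N→φ3] = [5, 6, 2]
r3 m[P→φ5] = [3, 1, 2]
r3 m[P→φ6] = [3, 0, 1]
r3 m[C→φ6] = [0, 0, 0]
r3 m[H→φ2] = [0, 0, 0]
r3 m[R→φ3] = [0, 0, 0]
r3 m[M→φ4] = [0, 0, 0]
r4 m[φ0→G] = [9, 11, 4]
r4 m[φ0→N] = [9, 10, 12]
r4 m[φ1→K] = [4, 8, 10]
r4 m[φ1→N] = [5, 5, 2]
r4 m[φ2→G] = [1, 7, 1]
r4 m[φ2→H] = [9, 9, 10]
r4 m[φ3→N] = [4, 4, 2]
r4 m[φ3→R] = [4, 10, 8]
r4 m[φ4→G] = [0, 6, 4]
r4 m[φ4→M] = [9, 11, 9]
r4 m[φ5→G] = [1, 6, 3]
r4 m[φ5→P] = [13, 9, 11]
r4 m[φ6→P] = [3, 1, 2]
r4 m[φ6→C] = [2, 1, 5]
r4 m[φ7→G] = [8, 4, 6]
r4 m[G→φ0] = [10, 23, 14]
r4 m[G→φ2] = [18, 27, 17]
r4 m[G→φ4] = [19, 28, 14]
r4 m[G→φ5] = [18, 28, 15]
r4 m[G→φ7] = [11, 30, 12]
r4 m[K→φ1] = [0, 0, 0]
r4 m[N→φ0] = [9, 9, 4]
r4 m[N→φ1] = [13, 14, 14]
r4 m[N→φ3] = [14, 15, 14]
r4 m[P→φ5] = [3, 1, 2]
r4 m[P→φ6] = [13, 9, 11]
r4 m[C→φ6] = [0, 0, 0]
r4 m[H→φ2] = [0, 0, 0]
r4 m[R→φ3] = [0, 0, 0]
r4 m[M→φ4] = [0, 0, 0]
r5 m[φ0→G] = [9, 11, 4]
r5 m[φ0→N] = [10, 11, 14]
r5 m[φ1→K] = [16, 18, 19]
r5 m[φ1→N] = [5, 5, 2]
r5 m[φ2→G] = [1, 7, 1]
r5 m[φ2→H] = [19, 18, 20]
r5 m[φ3→N] = [4, 4, 2]
r5 m[φ3→R] = [16, 19, 19]
r5 m[φ4→G] = [0, 6, 4]
r5 m[φ4→M] = [18, 21, 19]
r5 m[φ5→G] = [1, 6, 3]
r5 m[φ5→P] = [20, 18, 16]
r5 m[φ6→P] = [3, 1, 2]
r5 m[φ6→C] = [11, 10, 14]
r5 m[φ7→G] = [8, 4, 6]
r5 m[G→φ0] = [10, 23, 14]
r5 m[G→φ2] = [18, 27, 17]
r5 m[G→φ4] = [19, 28, 14]
r5 m[G→φ5] = [18, 28, 15]
r5 m[G→φ7] = [11, 30, 12]
r5 m[K→φ1] = [0, 0, 0]
r5 m[N→φ0] = [9, 9, 4]
r5 m[N→φ1] = [13, 14, 14]
r5 m[N→φ3] = [14, 15, 14]
r5 m[P→φ5] = [3, 1, 2]
r5 m[P→φ6] = [13, 9, 11]
r5 m[C→φ6] = [0, 0, 0]
r5 m[H→φ2] = [0, 0, 0]
r5 m[R→φ3] = [0, 0, 0]
r5 m[M→φ4] = [0, 0, 0]
r6 m[φ0→G] = [9, 11, 4]
r6 m[φ0→N] = [10, 11, 14]
r6 m[φ1→K] = [16, 18, 19]
r6 m[φ1→N] = [5, 5, 2]
r6 m[φ2→G] = [1, 7, 1]
r6 m[φ2→H] = [19, 18, 20]
r6 m[φ3→N] = [4, 4, 2]
r6 m[φ3→R] = [16, 19, 19]
r6 m[φ4→G] = [0, 6, 4]
r6 m[φ4→M] = [18, 21, 19]
r6 m[φ5→G] = [1, 6, 3]
r6 m[φ5→P] = [20, 18, 16]
r6 m[φ6→P] = [3, 1, 2]
r6 m[φ6→C] = [11, 10, 14]
r6 m[φ7→G] = [8, 4, 6]
r6 m[G→φ0] = [10, 23, 14]
r6 m[G→φ2] = [18, 27, 17]
r6 m[G→φ4] = [19, 28, 14]
r6 m[G→φ5] = [18, 28, 15]
r6 m[G→φ7] = [11, 30, 12]
r6 m[K→φ1] = [0, 0, 0]
r6 m[N→φ0] = [9, 9, 4]
r6 m[N→φ1] = [14, 15, 16]
r6 m[N→φ3] = [15, 16, 16]
r6 m[P→φ5] = [3, 1, 2]
r6 m[P→φ6] = [20, 18, 16]
r6 m[C→φ6] = [0, 0, 0]
r6 m[H→φ2] = [0, 0, 0]
r6 m[R→φ3] = [0, 0, 0]
r6 m[M→φ4] = [0, 0, 0]
r7 m[φ0→G] = [9, 11, 4]
r7 m[φ0→N] = [10, 11, 14]
r7 m[φ1→K] = [18, 19, 20]
r7 m[φ1→N] = [5, 5, 2]
r7 m[φ2→G] = [1, 7, 1]
r7 m[φ2→H] = [19, 18, 20]
r7 m[φ3→N] = [4, 4, 2]
r7 m[φ3→R] = [18, 20, 20]
r7 m[φ4→G] = [0, 6, 4]
r7 m[φ4→M] = [18, 21, 19]
r7 m[φ5→G] = [1, 6, 3]
r7 m[φ5→P] = [20, 18, 16]
r7 m[φ6→P] = [3, 1, 2]
r7 m[φ6→C] = [18, 19, 23]
r7 m[φ7→G] = [8, 4, 6]
r7 m[G→φ0] = [10, 23, 14]
r7 m[G→φ2] = [18, 27, 17]
r7 m[G→φ4] = [19, 28, 14]
r7 m[G→φ5] = [18, 28, 15]
r7 m[G→φ7] = [11, 30, 12]
r7 m[K→φ1] = [0, 0, 0]
r7 m[N→φ0] = [9, 9, 4]
r7 m[N→φ1] = [14, 15, 16]
r7 m[N→φ3] = [15, 16, 16]
r7 m[P→φ5] = [3, 1, 2]
r7 m[P→φ6] = [20, 18, 16]
r7 m[C→φ6] = [0, 0, 0]
r7 m[H→φ2] = [0, 0, 0]
r7 m[R→φ3] = [0, 0, 0]
r7 m[M→φ4] = [0, 0, 0]
r8 m[φ0→G] = [9, 11, 4]
r8 m[φ0→N] = [10, 11, 14]
r8 m[φ1→K] = [18, 19, 20]
r8 m[φ1→N] = [5, 5, 2]
r8 m[φ2→G] = [1, 7, 1]
r8 m[φ2→H] = [19, 18, 20]
r8 m[φ3→N] = [4, 4, 2]
r8 m[φ3→R] = [18, 20, 20]
r8 m[φ4→G] = [0, 6, 4]
r8 m[φ4→M] = [18, 21, 19]
r8 m[φ5→G] = [1, 6, 3]
r8 m[φ5→P] = [20, 18, 16]
r8 m[φ6→P] = [3, 1, 2]
r8 m[φ6→C] = [18, 19, 23]
r8 m[φ7→G] = [8, 4, 6]
r8 m[G→φ0] = [10, 23, 14]
r8 m[G→φ2] = [18, 27, 17]
r8 m[G→φ4] = [19, 28, 14]
r8 m[G→φ5] = [18, 28, 15]
r8 m[G→φ7] = [11, 30, 12]
r8 m[K→φ1] = [0, 0, 0]
r8 m[N→φ0] = [9, 9, 4]
r8 m[N→φ1] = [14, 15, 16]
r8 m[N→φ3] = [15, 16, 16]
r8 m[P→φ5] = [3, 1, 2]
r8 m[P→φ6] = [20, 18, 16]
r8 m[C→φ6] = [0, 0, 0]
r8 m[H→φ2] = [0, 0, 0]
r8 m[R→φ3] = [0, 0, 0]
r8 m[M→φ4] = [0, 0, 0]
fixed point reached at round 8
b[K] = ⊗ incoming = [18, 19, 20]

b[K] = [18, 19, 20]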